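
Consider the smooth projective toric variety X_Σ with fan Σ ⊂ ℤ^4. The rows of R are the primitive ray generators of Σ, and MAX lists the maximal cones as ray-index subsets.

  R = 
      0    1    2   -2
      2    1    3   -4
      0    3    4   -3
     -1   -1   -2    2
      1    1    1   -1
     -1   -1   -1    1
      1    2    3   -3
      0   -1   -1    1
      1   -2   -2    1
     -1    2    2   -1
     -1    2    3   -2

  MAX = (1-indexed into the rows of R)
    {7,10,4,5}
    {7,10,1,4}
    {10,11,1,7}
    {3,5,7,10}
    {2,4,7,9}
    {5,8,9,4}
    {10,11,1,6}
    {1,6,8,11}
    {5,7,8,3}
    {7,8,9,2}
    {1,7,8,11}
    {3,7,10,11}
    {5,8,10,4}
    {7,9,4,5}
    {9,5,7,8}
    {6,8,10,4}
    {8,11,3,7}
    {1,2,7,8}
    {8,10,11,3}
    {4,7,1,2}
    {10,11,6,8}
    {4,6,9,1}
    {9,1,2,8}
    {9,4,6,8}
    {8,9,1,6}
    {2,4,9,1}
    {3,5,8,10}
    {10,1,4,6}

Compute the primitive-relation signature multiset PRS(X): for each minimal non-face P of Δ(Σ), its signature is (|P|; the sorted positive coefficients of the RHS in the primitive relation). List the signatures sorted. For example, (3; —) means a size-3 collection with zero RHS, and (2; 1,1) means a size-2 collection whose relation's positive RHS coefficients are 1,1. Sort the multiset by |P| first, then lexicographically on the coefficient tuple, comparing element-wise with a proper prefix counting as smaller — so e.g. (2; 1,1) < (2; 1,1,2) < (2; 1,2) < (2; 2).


22 collections generate NE(X_Σ); each relation:

  • {5,6}:  v_{5} + v_{6} = 0  →  sig = (2; —)
  • {9,10}:  v_{9} + v_{10} = 0  →  sig = (2; —)
  • {1,5}:  v_{1} + v_{5} = v_{7}  →  sig = (2; 1)
  • {3,4}:  v_{3} + v_{4} = v_{10}  →  sig = (2; 1)
  • {3,6}:  v_{3} + v_{6} = v_{11}  →  sig = (2; 1)
  • {5,11}:  v_{5} + v_{11} = v_{3}  →  sig = (2; 1)
  • {6,7}:  v_{6} + v_{7} = v_{1}  →  sig = (2; 1)
  • {1,3}:  v_{1} + v_{3} = v_{7} + v_{11}  →  sig = (2; 1,1)
  • {2,10}:  v_{2} + v_{10} = v_{1} + v_{7}  →  sig = (2; 1,1)
  • {3,9}:  v_{3} + v_{9} = v_{7} + v_{8}  →  sig = (2; 1,1)
  • {4,11}:  v_{4} + v_{11} = v_{6} + v_{10}  →  sig = (2; 1,1)
  • {9,11}:  v_{9} + v_{11} = v_{1} + v_{8}  →  sig = (2; 1,1)
  • {2,3}:  v_{2} + v_{3} = v_{1} + 2·v_{7} + v_{8}  →  sig = (2; 1,1,2)
  • {2,11}:  v_{2} + v_{11} = 2·v_{1} + v_{7} + v_{8}  →  sig = (2; 1,1,2)
  • {2,5}:  v_{2} + v_{5} = 2·v_{7} + v_{9}  →  sig = (2; 1,2)
  • {2,6}:  v_{2} + v_{6} = 2·v_{1} + v_{9}  →  sig = (2; 1,2)
  • {4,7,8}:  v_{4} + v_{7} + v_{8} = 0  →  sig = (3; —)
  • {1,4,8}:  v_{1} + v_{4} + v_{8} = v_{6}  →  sig = (3; 1)
  • {1,7,9}:  v_{1} + v_{7} + v_{9} = v_{2}  →  sig = (3; 1)
  • {1,8,10}:  v_{1} + v_{8} + v_{10} = v_{11}  →  sig = (3; 1)
  • {7,8,10}:  v_{7} + v_{8} + v_{10} = v_{3}  →  sig = (3; 1)
  • {2,4,8}:  v_{2} + v_{4} + v_{8} = v_{1} + v_{9}  →  sig = (3; 1,1)

Hence PRS(X_Σ) =
    |P|=2: 16 collections, coeffs (), (), (1), (1), (1), (1), (1), (1,1), (1,1), (1,1), (1,1), (1,1), (1,1,2), (1,1,2), (1,2), (1,2)
    |P|=3: 6 collections, coeffs (), (1), (1), (1), (1), (1,1)


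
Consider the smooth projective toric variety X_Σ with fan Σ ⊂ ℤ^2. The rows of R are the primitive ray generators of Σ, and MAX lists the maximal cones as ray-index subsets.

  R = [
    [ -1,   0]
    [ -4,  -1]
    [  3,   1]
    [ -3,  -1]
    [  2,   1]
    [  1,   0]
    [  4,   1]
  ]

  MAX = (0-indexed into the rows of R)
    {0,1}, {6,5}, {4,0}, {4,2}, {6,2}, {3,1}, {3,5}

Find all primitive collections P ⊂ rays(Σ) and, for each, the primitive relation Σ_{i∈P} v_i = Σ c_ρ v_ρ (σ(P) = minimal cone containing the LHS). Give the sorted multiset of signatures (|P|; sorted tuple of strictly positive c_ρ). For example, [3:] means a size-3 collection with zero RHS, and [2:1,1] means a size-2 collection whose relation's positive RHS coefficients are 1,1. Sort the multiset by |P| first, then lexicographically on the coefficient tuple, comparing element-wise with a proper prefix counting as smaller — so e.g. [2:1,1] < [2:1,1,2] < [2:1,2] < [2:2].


|primitive collections| = 14. Relations:

  {0,5}:  v_{0} + v_{5} = 0 — sig = [2:]
  {1,6}:  v_{1} + v_{6} = 0 — sig = [2:]
  {2,3}:  v_{2} + v_{3} = 0 — sig = [2:]
  {0,2}:  v_{0} + v_{2} = v_{4} — sig = [2:1]
  {0,3}:  v_{0} + v_{3} = v_{1} — sig = [2:1]
  {0,6}:  v_{0} + v_{6} = v_{2} — sig = [2:1]
  {1,2}:  v_{1} + v_{2} = v_{0} — sig = [2:1]
  {1,5}:  v_{1} + v_{5} = v_{3} — sig = [2:1]
  {2,5}:  v_{2} + v_{5} = v_{6} — sig = [2:1]
  {3,4}:  v_{3} + v_{4} = v_{0} — sig = [2:1]
  {3,6}:  v_{3} + v_{6} = v_{5} — sig = [2:1]
  {4,5}:  v_{4} + v_{5} = v_{2} — sig = [2:1]
  {1,4}:  v_{1} + v_{4} = 2·v_{0} — sig = [2:2]
  {4,6}:  v_{4} + v_{6} = 2·v_{2} — sig = [2:2]

Hence PRS(X_Σ) =
    [2:]
    [2:]
    [2:]
    [2:1]
    [2:1]
    [2:1]
    [2:1]
    [2:1]
    [2:1]
    [2:1]
    [2:1]
    [2:1]
    [2:2]
    [2:2]


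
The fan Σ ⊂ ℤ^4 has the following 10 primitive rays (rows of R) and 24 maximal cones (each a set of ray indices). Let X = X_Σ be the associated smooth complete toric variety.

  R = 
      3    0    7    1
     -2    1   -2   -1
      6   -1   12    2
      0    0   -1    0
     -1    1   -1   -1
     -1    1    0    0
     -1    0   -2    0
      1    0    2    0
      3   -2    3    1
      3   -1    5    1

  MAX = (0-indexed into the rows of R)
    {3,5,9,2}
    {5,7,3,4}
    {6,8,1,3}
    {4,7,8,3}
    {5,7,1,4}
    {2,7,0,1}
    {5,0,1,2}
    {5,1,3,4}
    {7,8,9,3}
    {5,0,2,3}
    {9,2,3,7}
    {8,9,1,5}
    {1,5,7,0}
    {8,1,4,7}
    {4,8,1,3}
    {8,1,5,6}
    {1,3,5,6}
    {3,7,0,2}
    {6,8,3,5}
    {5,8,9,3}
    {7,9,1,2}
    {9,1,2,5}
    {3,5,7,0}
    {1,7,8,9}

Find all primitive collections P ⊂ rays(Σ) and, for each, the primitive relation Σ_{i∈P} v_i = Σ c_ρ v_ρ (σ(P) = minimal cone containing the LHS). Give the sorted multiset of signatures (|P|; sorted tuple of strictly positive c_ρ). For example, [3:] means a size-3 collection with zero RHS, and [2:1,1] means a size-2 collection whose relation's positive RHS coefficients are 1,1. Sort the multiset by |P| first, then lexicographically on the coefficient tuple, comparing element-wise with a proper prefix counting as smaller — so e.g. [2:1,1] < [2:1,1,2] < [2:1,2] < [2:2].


Σ has 20 primitive collections:

  • {6,7}:  v_{6} + v_{7} = 0  ⇒ sig = [2:]
  • {0,9}:  v_{0} + v_{9} = v_{2}  ⇒ sig = [2:1]
  • {0,6}:  v_{0} + v_{6} = v_{5} + v_{9}  ⇒ sig = [2:1,1]
  • {4,6}:  v_{4} + v_{6} = v_{1} + v_{3}  ⇒ sig = [2:1,1]
  • {6,9}:  v_{6} + v_{9} = v_{5} + v_{8}  ⇒ sig = [2:1,1]
  • {2,4}:  v_{2} + v_{4} = v_{0} + 2·v_{7}  ⇒ sig = [2:1,2]
  • {2,6}:  v_{2} + v_{6} = v_{5} + 2·v_{9}  ⇒ sig = [2:1,2]
  • {0,4}:  v_{0} + v_{4} = v_{5} + 3·v_{7}  ⇒ sig = [2:1,3]
  • {0,8}:  v_{0} + v_{8} = 2·v_{9}  ⇒ sig = [2:2]
  • {4,9}:  v_{4} + v_{9} = 2·v_{7}  ⇒ sig = [2:2]
  • {2,8}:  v_{2} + v_{8} = 3·v_{9}  ⇒ sig = [2:3]
  • {1,3,7}:  v_{1} + v_{3} + v_{7} = v_{4}  ⇒ sig = [3:1]
  • {1,3,9}:  v_{1} + v_{3} + v_{9} = v_{7}  ⇒ sig = [3:1]
  • {4,5,8}:  v_{4} + v_{5} + v_{8} = v_{7}  ⇒ sig = [3:1]
  • {5,7,8}:  v_{5} + v_{7} + v_{8} = v_{9}  ⇒ sig = [3:1]
  • {5,7,9}:  v_{5} + v_{7} + v_{9} = v_{0}  ⇒ sig = [3:1]
  • {1,2,3}:  v_{1} + v_{2} + v_{3} = v_{0} + v_{7}  ⇒ sig = [3:1,1]
  • {0,1,3}:  v_{0} + v_{1} + v_{3} = v_{5} + 2·v_{7}  ⇒ sig = [3:1,2]
  • {2,5,7}:  v_{2} + v_{5} + v_{7} = 2·v_{0}  ⇒ sig = [3:2]
  • {1,3,5,8}:  v_{1} + v_{3} + v_{5} + v_{8} = 0  ⇒ sig = [4:]

so the primitive-relation signature multiset is
{ [2:],  [2:1],  [2:1,1] ×3,  [2:1,2] ×2,  [2:1,3],  [2:2] ×2,  [2:3],  [3:1] ×5,  [3:1,1],  [3:1,2],  [3:2],  [4:] }


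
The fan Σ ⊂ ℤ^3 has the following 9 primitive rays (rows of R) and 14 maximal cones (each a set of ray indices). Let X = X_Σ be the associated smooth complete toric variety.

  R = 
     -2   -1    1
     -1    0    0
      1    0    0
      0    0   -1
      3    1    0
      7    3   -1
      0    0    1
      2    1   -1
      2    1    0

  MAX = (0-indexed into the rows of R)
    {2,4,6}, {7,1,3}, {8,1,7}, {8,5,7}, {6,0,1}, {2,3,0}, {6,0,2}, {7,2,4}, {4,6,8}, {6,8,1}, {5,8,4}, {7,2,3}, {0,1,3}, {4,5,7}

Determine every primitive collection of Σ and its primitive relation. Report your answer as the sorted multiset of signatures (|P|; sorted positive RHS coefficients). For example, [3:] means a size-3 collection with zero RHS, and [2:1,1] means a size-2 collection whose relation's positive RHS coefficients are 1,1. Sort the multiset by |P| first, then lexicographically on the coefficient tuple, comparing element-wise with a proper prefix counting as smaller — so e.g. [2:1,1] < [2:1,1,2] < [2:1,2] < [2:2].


Minimal non-faces — 16 found among 9 rays, 14 max cones:

  {0,7}:  v_{0} + v_{7} = 0  ⇒ sig = [2:]
  {1,2}:  v_{1} + v_{2} = 0  ⇒ sig = [2:]
  {3,6}:  v_{3} + v_{6} = 0  ⇒ sig = [2:]
  {0,8}:  v_{0} + v_{8} = v_{6}  ⇒ sig = [2:1]
  {1,4}:  v_{1} + v_{4} = v_{8}  ⇒ sig = [2:1]
  {2,8}:  v_{2} + v_{8} = v_{4}  ⇒ sig = [2:1]
  {3,8}:  v_{3} + v_{8} = v_{7}  ⇒ sig = [2:1]
  {6,7}:  v_{6} + v_{7} = v_{8}  ⇒ sig = [2:1]
  {0,4}:  v_{0} + v_{4} = v_{2} + v_{6}  ⇒ sig = [2:1,1]
  {0,5}:  v_{0} + v_{5} = v_{4} + v_{8}  ⇒ sig = [2:1,1]
  {3,4}:  v_{3} + v_{4} = v_{2} + v_{7}  ⇒ sig = [2:1,1]
  {1,5}:  v_{1} + v_{5} = v_{7} + 2·v_{8}  ⇒ sig = [2:1,2]
  {2,5}:  v_{2} + v_{5} = 2·v_{4} + v_{7}  ⇒ sig = [2:1,2]
  {3,5}:  v_{3} + v_{5} = v_{4} + 2·v_{7}  ⇒ sig = [2:1,2]
  {5,6}:  v_{5} + v_{6} = v_{4} + 2·v_{8}  ⇒ sig = [2:1,2]
  {4,7,8}:  v_{4} + v_{7} + v_{8} = v_{5}  ⇒ sig = [3:1]

so the primitive-relation signature multiset is
    |P|=2: 15 collections, coeffs (), (), (), (1), (1), (1), (1), (1), (1,1), (1,1), (1,1), (1,2), (1,2), (1,2), (1,2)
    |P|=3: 1 collection, coeffs (1)


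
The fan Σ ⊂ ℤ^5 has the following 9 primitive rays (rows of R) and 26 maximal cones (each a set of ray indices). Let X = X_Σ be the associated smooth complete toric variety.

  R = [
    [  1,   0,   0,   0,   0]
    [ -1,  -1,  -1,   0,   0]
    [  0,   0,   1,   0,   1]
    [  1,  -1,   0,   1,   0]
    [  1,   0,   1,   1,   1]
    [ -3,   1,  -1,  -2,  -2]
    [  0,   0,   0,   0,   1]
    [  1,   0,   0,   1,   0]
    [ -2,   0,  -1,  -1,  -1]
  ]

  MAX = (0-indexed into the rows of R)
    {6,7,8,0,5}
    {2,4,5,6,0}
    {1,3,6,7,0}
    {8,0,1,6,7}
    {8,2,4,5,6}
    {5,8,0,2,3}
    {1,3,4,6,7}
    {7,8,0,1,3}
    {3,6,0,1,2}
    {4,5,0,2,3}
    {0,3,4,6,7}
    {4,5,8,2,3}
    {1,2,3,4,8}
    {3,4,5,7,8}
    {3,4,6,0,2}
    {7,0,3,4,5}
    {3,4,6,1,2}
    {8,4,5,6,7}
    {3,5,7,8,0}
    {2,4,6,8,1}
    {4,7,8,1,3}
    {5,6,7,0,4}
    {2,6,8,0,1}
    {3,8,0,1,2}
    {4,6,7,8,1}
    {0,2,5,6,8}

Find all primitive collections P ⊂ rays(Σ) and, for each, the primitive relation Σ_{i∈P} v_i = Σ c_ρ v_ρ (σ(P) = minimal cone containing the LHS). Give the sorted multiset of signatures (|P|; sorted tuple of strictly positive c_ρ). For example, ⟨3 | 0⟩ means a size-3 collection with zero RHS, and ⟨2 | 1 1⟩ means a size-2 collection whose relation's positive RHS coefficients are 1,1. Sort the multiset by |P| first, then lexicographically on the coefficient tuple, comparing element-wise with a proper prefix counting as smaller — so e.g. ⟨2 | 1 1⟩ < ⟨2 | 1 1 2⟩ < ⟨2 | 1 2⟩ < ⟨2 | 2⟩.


Primitive collections (6):

  {2,7}:  v_{2} + v_{7} = v_{4}  →  sig = ⟨2 | 1⟩
  {1,5}:  v_{1} + v_{5} = 2·v_{8}  →  sig = ⟨2 | 2⟩
  {0,4,8}:  v_{0} + v_{4} + v_{8} = 0  →  sig = ⟨3 | 0⟩
  {3,5,6}:  v_{3} + v_{5} + v_{6} = v_{8}  →  sig = ⟨3 | 1⟩
  {3,6,8}:  v_{3} + v_{6} + v_{8} = v_{1}  →  sig = ⟨3 | 1⟩
  {0,1,4}:  v_{0} + v_{1} + v_{4} = v_{3} + v_{6}  →  sig = ⟨3 | 1 1⟩

Hence PRS(X_Σ) =
{ ⟨2 | 1⟩,  ⟨2 | 2⟩,  ⟨3 | 0⟩,  ⟨3 | 1⟩ ×2,  ⟨3 | 1 1⟩ }


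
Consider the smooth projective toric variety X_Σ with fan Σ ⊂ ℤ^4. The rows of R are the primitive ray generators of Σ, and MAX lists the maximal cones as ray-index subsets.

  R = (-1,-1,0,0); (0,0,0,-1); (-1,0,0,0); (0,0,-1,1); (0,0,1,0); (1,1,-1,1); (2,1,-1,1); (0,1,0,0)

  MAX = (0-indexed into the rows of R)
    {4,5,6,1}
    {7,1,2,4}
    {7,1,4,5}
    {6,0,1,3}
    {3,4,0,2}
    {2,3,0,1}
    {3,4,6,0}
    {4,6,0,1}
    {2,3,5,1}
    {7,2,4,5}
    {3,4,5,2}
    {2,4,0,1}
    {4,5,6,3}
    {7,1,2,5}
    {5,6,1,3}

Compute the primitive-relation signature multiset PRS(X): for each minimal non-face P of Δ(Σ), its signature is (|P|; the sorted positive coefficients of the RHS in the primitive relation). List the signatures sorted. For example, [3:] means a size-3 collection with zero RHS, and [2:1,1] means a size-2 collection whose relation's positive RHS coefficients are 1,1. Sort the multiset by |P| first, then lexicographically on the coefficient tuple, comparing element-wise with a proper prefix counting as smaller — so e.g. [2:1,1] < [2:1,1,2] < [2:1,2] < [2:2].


Minimal non-faces — 7 found among 8 rays, 15 max cones:

  {0,5}:  v_{0} + v_{5} = v_{3}  so sig = [2:1]
  {0,7}:  v_{0} + v_{7} = v_{2}  so sig = [2:1]
  {2,6}:  v_{2} + v_{6} = v_{5}  so sig = [2:1]
  {3,7}:  v_{3} + v_{7} = v_{2} + v_{5}  so sig = [2:1,1]
  {6,7}:  v_{6} + v_{7} = v_{1} + v_{4} + 2·v_{5}  so sig = [2:1,1,2]
  {1,3,4}:  v_{1} + v_{3} + v_{4} = 0  so sig = [3:]
  {1,2,4,5}:  v_{1} + v_{2} + v_{4} + v_{5} = v_{7}  so sig = [4:1]

Sorted signature multiset PRS(X):
    [2:1]
    [2:1]
    [2:1]
    [2:1,1]
    [2:1,1,2]
    [3:]
    [4:1]


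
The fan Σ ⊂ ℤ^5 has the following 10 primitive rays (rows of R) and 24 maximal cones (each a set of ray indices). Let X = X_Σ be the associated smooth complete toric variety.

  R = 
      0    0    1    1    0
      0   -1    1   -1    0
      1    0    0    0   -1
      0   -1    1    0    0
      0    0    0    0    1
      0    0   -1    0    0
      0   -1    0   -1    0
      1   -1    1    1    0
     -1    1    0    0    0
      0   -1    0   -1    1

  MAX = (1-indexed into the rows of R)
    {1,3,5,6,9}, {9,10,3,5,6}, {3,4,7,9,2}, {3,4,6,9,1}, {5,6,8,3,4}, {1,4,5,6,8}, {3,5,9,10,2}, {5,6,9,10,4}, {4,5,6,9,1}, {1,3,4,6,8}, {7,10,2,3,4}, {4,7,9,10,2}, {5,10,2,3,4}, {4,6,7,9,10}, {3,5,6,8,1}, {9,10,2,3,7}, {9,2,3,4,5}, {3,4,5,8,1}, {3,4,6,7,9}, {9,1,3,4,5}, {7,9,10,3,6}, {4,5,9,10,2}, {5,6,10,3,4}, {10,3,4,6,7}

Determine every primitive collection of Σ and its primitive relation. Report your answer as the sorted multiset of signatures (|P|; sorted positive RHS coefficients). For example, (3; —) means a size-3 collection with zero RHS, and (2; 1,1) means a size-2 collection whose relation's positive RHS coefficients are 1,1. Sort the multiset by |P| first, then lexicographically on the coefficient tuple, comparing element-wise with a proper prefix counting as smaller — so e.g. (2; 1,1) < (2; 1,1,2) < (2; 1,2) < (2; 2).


|primitive collections| = 12. Relations:

  P={1,7}:  v_{1} + v_{7} = v_{4} ; sig = (2; 1)
  P={2,6}:  v_{2} + v_{6} = v_{7} ; sig = (2; 1)
  P={5,7}:  v_{5} + v_{7} = v_{10} ; sig = (2; 1)
  P={8,9}:  v_{8} + v_{9} = v_{1} ; sig = (2; 1)
  P={1,10}:  v_{1} + v_{10} = v_{4} + v_{5} ; sig = (2; 1,1)
  P={1,2}:  v_{1} + v_{2} = v_{3} + 2·v_{4} + v_{5} + v_{9} ; sig = (2; 1,1,1,2)
  P={7,8}:  v_{7} + v_{8} = v_{3} + 2·v_{4} + v_{5} + v_{6} ; sig = (2; 1,1,1,2)
  P={2,8}:  v_{2} + v_{8} = v_{3} + 2·v_{4} + v_{5} ; sig = (2; 1,1,2)
  P={8,10}:  v_{8} + v_{10} = v_{3} + 2·v_{4} + 2·v_{5} + v_{6} ; sig = (2; 1,1,2,2)
  P={3,4,9,10}:  v_{3} + v_{4} + v_{9} + v_{10} = v_{2} ; sig = (4; 1)
  P={3,4,5,6,9}:  v_{3} + v_{4} + v_{5} + v_{6} + v_{9} = 0 ; sig = (5; —)
  P={1,3,4,5,6}:  v_{1} + v_{3} + v_{4} + v_{5} + v_{6} = v_{8} ; sig = (5; 1)

Sorted signature multiset PRS(X):
{ (2; 1) ×4,  (2; 1,1),  (2; 1,1,1,2) ×2,  (2; 1,1,2),  (2; 1,1,2,2),  (4; 1),  (5; —),  (5; 1) }


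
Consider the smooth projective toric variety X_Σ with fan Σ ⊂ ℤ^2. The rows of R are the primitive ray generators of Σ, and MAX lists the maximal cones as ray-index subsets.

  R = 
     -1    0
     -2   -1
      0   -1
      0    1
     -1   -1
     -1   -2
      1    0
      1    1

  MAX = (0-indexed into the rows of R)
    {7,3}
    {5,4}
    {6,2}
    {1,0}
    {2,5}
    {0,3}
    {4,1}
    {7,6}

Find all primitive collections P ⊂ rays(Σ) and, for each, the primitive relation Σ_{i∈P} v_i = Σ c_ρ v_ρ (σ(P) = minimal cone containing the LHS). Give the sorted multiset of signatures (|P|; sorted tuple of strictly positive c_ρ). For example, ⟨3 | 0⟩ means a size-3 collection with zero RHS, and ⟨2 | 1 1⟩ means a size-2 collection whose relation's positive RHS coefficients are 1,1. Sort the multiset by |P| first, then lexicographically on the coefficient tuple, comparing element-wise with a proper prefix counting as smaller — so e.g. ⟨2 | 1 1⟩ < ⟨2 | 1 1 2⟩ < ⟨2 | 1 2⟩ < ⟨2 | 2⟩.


Primitive collections (20):

  P={0,6}:  v_{0} + v_{6} = 0 ; sig = ⟨2 | 0⟩
  P={2,3}:  v_{2} + v_{3} = 0 ; sig = ⟨2 | 0⟩
  P={4,7}:  v_{4} + v_{7} = 0 ; sig = ⟨2 | 0⟩
  P={0,2}:  v_{0} + v_{2} = v_{4} ; sig = ⟨2 | 1⟩
  P={0,4}:  v_{0} + v_{4} = v_{1} ; sig = ⟨2 | 1⟩
  P={0,7}:  v_{0} + v_{7} = v_{3} ; sig = ⟨2 | 1⟩
  P={1,6}:  v_{1} + v_{6} = v_{4} ; sig = ⟨2 | 1⟩
  P={1,7}:  v_{1} + v_{7} = v_{0} ; sig = ⟨2 | 1⟩
  P={2,4}:  v_{2} + v_{4} = v_{5} ; sig = ⟨2 | 1⟩
  P={2,7}:  v_{2} + v_{7} = v_{6} ; sig = ⟨2 | 1⟩
  P={3,4}:  v_{3} + v_{4} = v_{0} ; sig = ⟨2 | 1⟩
  P={3,5}:  v_{3} + v_{5} = v_{4} ; sig = ⟨2 | 1⟩
  P={3,6}:  v_{3} + v_{6} = v_{7} ; sig = ⟨2 | 1⟩
  P={4,6}:  v_{4} + v_{6} = v_{2} ; sig = ⟨2 | 1⟩
  P={5,7}:  v_{5} + v_{7} = v_{2} ; sig = ⟨2 | 1⟩
  P={0,5}:  v_{0} + v_{5} = 2·v_{4} ; sig = ⟨2 | 2⟩
  P={1,2}:  v_{1} + v_{2} = 2·v_{4} ; sig = ⟨2 | 2⟩
  P={1,3}:  v_{1} + v_{3} = 2·v_{0} ; sig = ⟨2 | 2⟩
  P={5,6}:  v_{5} + v_{6} = 2·v_{2} ; sig = ⟨2 | 2⟩
  P={1,5}:  v_{1} + v_{5} = 3·v_{4} ; sig = ⟨2 | 3⟩

Hence PRS(X_Σ) =
    |P|=2: 20 collections, coeffs (), (), (), (1), (1), (1), (1), (1), (1), (1), (1), (1), (1), (1), (1), (2), (2), (2), (2), (3)


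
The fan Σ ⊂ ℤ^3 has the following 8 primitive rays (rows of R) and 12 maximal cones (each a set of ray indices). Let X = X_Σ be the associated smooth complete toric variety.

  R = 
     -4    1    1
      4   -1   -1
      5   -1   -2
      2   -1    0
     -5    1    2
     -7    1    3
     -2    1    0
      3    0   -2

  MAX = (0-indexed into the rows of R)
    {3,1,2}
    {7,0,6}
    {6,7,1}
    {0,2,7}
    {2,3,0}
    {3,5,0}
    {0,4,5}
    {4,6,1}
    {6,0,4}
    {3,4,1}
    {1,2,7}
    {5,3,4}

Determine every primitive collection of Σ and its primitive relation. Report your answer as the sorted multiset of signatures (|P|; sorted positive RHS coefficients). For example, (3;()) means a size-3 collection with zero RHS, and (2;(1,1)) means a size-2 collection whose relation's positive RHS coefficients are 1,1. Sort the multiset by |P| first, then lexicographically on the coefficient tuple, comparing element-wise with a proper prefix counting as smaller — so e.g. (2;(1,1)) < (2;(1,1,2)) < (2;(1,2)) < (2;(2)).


Σ has 11 primitive collections:

  • {0,1}:  v_{0} + v_{1} = 0  so sig = (2;())
  • {2,4}:  v_{2} + v_{4} = 0  so sig = (2;())
  • {3,6}:  v_{3} + v_{6} = 0  so sig = (2;())
  • {2,6}:  v_{2} + v_{6} = v_{7}  so sig = (2;(1))
  • {3,7}:  v_{3} + v_{7} = v_{2}  so sig = (2;(1))
  • {4,7}:  v_{4} + v_{7} = v_{6}  so sig = (2;(1))
  • {5,7}:  v_{5} + v_{7} = v_{0}  so sig = (2;(1))
  • {1,5}:  v_{1} + v_{5} = v_{3} + v_{4}  so sig = (2;(1,1))
  • {2,5}:  v_{2} + v_{5} = v_{0} + v_{3}  so sig = (2;(1,1))
  • {5,6}:  v_{5} + v_{6} = v_{0} + v_{4}  so sig = (2;(1,1))
  • {0,3,4}:  v_{0} + v_{3} + v_{4} = v_{5}  so sig = (3;(1))

so the primitive-relation signature multiset is
{ (2;()) ×3,  (2;(1)) ×4,  (2;(1,1)) ×3,  (3;(1)) }


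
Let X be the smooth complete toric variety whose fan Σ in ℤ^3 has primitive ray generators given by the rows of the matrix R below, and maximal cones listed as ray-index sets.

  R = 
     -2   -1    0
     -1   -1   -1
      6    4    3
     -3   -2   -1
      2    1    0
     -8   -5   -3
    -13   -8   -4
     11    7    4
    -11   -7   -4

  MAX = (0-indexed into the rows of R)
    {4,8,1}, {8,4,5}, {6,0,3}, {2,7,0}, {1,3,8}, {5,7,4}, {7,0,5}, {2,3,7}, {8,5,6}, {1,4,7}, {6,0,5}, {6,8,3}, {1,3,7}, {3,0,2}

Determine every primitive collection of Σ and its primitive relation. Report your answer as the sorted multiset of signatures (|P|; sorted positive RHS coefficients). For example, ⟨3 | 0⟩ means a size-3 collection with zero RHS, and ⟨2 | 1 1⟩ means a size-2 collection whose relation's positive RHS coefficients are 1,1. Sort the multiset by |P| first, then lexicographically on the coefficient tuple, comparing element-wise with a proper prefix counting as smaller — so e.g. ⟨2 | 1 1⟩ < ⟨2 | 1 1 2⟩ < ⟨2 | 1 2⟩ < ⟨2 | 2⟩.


16 minimal non-faces of Δ(Σ) (on 9 rays):

  {0,4}:  v_{0} + v_{4} = 0 ; sig = ⟨2 | 0⟩
  {7,8}:  v_{7} + v_{8} = 0 ; sig = ⟨2 | 0⟩
  {0,1}:  v_{0} + v_{1} = v_{3} ; sig = ⟨2 | 1⟩
  {0,8}:  v_{0} + v_{8} = v_{6} ; sig = ⟨2 | 1⟩
  {2,5}:  v_{2} + v_{5} = v_{0} ; sig = ⟨2 | 1⟩
  {3,4}:  v_{3} + v_{4} = v_{1} ; sig = ⟨2 | 1⟩
  {3,5}:  v_{3} + v_{5} = v_{8} ; sig = ⟨2 | 1⟩
  {4,6}:  v_{4} + v_{6} = v_{8} ; sig = ⟨2 | 1⟩
  {6,7}:  v_{6} + v_{7} = v_{0} ; sig = ⟨2 | 1⟩
  {1,5}:  v_{1} + v_{5} = v_{4} + v_{8} ; sig = ⟨2 | 1 1⟩
  {1,6}:  v_{1} + v_{6} = v_{3} + v_{8} ; sig = ⟨2 | 1 1⟩
  {2,4}:  v_{2} + v_{4} = v_{3} + v_{7} ; sig = ⟨2 | 1 1⟩
  {2,8}:  v_{2} + v_{8} = v_{0} + v_{3} ; sig = ⟨2 | 1 1⟩
  {1,2}:  v_{1} + v_{2} = 2·v_{3} + v_{7} ; sig = ⟨2 | 1 2⟩
  {2,6}:  v_{2} + v_{6} = 2·v_{0} + v_{3} ; sig = ⟨2 | 1 2⟩
  {0,3,7}:  v_{0} + v_{3} + v_{7} = v_{2} ; sig = ⟨3 | 1⟩

Hence PRS(X_Σ) =
{ ⟨2 | 0⟩ ×2,  ⟨2 | 1⟩ ×7,  ⟨2 | 1 1⟩ ×4,  ⟨2 | 1 2⟩ ×2,  ⟨3 | 1⟩ }


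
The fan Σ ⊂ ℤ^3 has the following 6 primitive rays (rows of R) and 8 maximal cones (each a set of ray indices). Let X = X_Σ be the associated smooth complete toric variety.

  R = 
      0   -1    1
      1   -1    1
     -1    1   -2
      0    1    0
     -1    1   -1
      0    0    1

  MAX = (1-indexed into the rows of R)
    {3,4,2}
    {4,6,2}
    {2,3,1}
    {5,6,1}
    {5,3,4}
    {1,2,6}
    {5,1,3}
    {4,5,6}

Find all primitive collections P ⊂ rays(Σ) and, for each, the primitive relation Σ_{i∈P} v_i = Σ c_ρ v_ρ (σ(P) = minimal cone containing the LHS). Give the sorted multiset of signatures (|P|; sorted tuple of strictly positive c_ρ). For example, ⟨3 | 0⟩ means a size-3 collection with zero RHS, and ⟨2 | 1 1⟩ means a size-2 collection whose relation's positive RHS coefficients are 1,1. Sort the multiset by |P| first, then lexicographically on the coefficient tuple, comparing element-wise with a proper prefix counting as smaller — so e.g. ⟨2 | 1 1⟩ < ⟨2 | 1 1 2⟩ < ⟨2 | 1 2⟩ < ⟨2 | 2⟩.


|primitive collections| = 3. Relations:

  {2,5}:  v_{2} + v_{5} = 0  so sig = ⟨2 | 0⟩
  {1,4}:  v_{1} + v_{4} = v_{6}  so sig = ⟨2 | 1⟩
  {3,6}:  v_{3} + v_{6} = v_{5}  so sig = ⟨2 | 1⟩

Hence PRS(X_Σ) =
    |P|=2: 3 collections, coeffs (), (1), (1)


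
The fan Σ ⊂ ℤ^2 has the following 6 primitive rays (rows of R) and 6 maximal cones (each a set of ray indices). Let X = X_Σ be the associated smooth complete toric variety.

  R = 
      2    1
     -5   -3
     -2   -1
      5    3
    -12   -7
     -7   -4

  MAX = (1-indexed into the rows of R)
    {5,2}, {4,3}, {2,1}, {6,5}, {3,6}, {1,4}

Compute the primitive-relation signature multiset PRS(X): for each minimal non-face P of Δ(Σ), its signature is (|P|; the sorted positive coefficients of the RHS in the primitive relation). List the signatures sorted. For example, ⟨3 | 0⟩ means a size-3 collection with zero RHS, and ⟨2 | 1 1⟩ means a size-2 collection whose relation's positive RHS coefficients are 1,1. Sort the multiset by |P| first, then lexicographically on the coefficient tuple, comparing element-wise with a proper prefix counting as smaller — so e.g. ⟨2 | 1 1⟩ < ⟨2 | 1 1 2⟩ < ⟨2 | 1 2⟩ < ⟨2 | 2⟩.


Minimal non-faces — 9 found among 6 rays, 6 max cones:

  P={1,3}:  v_{1} + v_{3} = 0  ⇒ sig = ⟨2 | 0⟩
  P={2,4}:  v_{2} + v_{4} = 0  ⇒ sig = ⟨2 | 0⟩
  P={1,6}:  v_{1} + v_{6} = v_{2}  ⇒ sig = ⟨2 | 1⟩
  P={2,3}:  v_{2} + v_{3} = v_{6}  ⇒ sig = ⟨2 | 1⟩
  P={2,6}:  v_{2} + v_{6} = v_{5}  ⇒ sig = ⟨2 | 1⟩
  P={4,5}:  v_{4} + v_{5} = v_{6}  ⇒ sig = ⟨2 | 1⟩
  P={4,6}:  v_{4} + v_{6} = v_{3}  ⇒ sig = ⟨2 | 1⟩
  P={1,5}:  v_{1} + v_{5} = 2·v_{2}  ⇒ sig = ⟨2 | 2⟩
  P={3,5}:  v_{3} + v_{5} = 2·v_{6}  ⇒ sig = ⟨2 | 2⟩

Hence PRS(X_Σ) =
[⟨2 | 0⟩, ⟨2 | 0⟩, ⟨2 | 1⟩, ⟨2 | 1⟩, ⟨2 | 1⟩, ⟨2 | 1⟩, ⟨2 | 1⟩, ⟨2 | 2⟩, ⟨2 | 2⟩]


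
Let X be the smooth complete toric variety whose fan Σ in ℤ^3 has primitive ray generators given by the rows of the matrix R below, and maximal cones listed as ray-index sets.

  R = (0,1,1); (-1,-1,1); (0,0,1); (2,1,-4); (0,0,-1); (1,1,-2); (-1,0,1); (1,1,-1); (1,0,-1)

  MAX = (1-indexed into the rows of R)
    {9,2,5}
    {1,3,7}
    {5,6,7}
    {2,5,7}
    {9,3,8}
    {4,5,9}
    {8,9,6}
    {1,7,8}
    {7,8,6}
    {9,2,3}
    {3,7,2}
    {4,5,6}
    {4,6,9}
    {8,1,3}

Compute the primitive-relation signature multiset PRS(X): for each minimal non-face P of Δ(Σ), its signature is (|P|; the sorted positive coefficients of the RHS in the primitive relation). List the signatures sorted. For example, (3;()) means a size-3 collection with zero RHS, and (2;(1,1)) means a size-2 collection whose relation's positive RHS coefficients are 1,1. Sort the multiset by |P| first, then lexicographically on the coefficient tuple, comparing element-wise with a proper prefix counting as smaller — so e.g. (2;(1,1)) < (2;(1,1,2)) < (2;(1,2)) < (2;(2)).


17 collections generate NE(X_Σ); each relation:

  • {2,8}:  v_{2} + v_{8} = 0 — sig = (2;())
  • {3,5}:  v_{3} + v_{5} = 0 — sig = (2;())
  • {7,9}:  v_{7} + v_{9} = 0 — sig = (2;())
  • {2,6}:  v_{2} + v_{6} = v_{5} — sig = (2;(1))
  • {3,6}:  v_{3} + v_{6} = v_{8} — sig = (2;(1))
  • {5,8}:  v_{5} + v_{8} = v_{6} — sig = (2;(1))
  • {1,2}:  v_{1} + v_{2} = v_{3} + v_{7} — sig = (2;(1,1))
  • {1,4}:  v_{1} + v_{4} = v_{6} + v_{8} — sig = (2;(1,1))
  • {1,5}:  v_{1} + v_{5} = v_{7} + v_{8} — sig = (2;(1,1))
  • {1,9}:  v_{1} + v_{9} = v_{3} + v_{8} — sig = (2;(1,1))
  • {3,4}:  v_{3} + v_{4} = v_{6} + v_{9} — sig = (2;(1,1))
  • {4,7}:  v_{4} + v_{7} = v_{5} + v_{6} — sig = (2;(1,1))
  • {1,6}:  v_{1} + v_{6} = v_{7} + 2·v_{8} — sig = (2;(1,2))
  • {2,4}:  v_{2} + v_{4} = 2·v_{5} + v_{9} — sig = (2;(1,2))
  • {4,8}:  v_{4} + v_{8} = 2·v_{6} + v_{9} — sig = (2;(1,2))
  • {3,7,8}:  v_{3} + v_{7} + v_{8} = v_{1} — sig = (3;(1))
  • {5,6,9}:  v_{5} + v_{6} + v_{9} = v_{4} — sig = (3;(1))

so the primitive-relation signature multiset is
    (2;())
    (2;())
    (2;())
    (2;(1))
    (2;(1))
    (2;(1))
    (2;(1,1))
    (2;(1,1))
    (2;(1,1))
    (2;(1,1))
    (2;(1,1))
    (2;(1,1))
    (2;(1,2))
    (2;(1,2))
    (2;(1,2))
    (3;(1))
    (3;(1))


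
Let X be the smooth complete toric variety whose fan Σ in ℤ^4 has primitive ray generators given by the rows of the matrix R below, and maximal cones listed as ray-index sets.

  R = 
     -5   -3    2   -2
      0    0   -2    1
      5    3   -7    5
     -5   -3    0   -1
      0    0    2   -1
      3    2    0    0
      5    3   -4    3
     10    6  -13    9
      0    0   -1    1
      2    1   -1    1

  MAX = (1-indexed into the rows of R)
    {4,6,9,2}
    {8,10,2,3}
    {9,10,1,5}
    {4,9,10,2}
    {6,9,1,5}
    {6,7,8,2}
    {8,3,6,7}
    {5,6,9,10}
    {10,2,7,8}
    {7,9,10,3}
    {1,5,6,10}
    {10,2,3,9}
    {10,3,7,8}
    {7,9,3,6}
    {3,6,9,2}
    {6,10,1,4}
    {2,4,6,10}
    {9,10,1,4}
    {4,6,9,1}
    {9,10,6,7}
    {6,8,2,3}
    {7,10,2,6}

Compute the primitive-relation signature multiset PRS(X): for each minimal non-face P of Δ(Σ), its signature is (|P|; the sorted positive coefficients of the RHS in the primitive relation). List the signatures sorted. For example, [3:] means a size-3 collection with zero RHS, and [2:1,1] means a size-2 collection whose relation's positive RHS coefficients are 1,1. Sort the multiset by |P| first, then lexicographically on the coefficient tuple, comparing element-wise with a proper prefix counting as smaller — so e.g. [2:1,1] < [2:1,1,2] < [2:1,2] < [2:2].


Σ has 20 primitive collections:

  {2,5}:  v_{2} + v_{5} = 0  ⇒ sig = [2:]
  {1,2}:  v_{1} + v_{2} = v_{4}  ⇒ sig = [2:1]
  {1,7}:  v_{1} + v_{7} = v_{2}  ⇒ sig = [2:1]
  {4,5}:  v_{4} + v_{5} = v_{1}  ⇒ sig = [2:1]
  {3,5}:  v_{3} + v_{5} = v_{7} + v_{9}  ⇒ sig = [2:1,1]
  {5,8}:  v_{5} + v_{8} = v_{3} + v_{7}  ⇒ sig = [2:1,1]
  {5,7}:  v_{5} + v_{7} = v_{6} + v_{9} + v_{10}  ⇒ sig = [2:1,1,1]
  {1,3}:  v_{1} + v_{3} = 2·v_{2} + v_{9}  ⇒ sig = [2:1,2]
  {1,8}:  v_{1} + v_{8} = 2·v_{2} + v_{3}  ⇒ sig = [2:1,2]
  {3,4}:  v_{3} + v_{4} = 3·v_{2} + v_{9}  ⇒ sig = [2:1,3]
  {4,8}:  v_{4} + v_{8} = 3·v_{2} + v_{3}  ⇒ sig = [2:1,3]
  {4,7}:  v_{4} + v_{7} = 2·v_{2}  ⇒ sig = [2:2]
  {8,9}:  v_{8} + v_{9} = 2·v_{3}  ⇒ sig = [2:2]
  {2,3,7}:  v_{2} + v_{3} + v_{7} = v_{8}  ⇒ sig = [3:1]
  {2,7,9}:  v_{2} + v_{7} + v_{9} = v_{3}  ⇒ sig = [3:1]
  {6,8,10}:  v_{6} + v_{8} + v_{10} = v_{2} + 3·v_{7}  ⇒ sig = [3:1,3]
  {3,6,10}:  v_{3} + v_{6} + v_{10} = 2·v_{7}  ⇒ sig = [3:2]
  {1,6,9,10}:  v_{1} + v_{6} + v_{9} + v_{10} = 0  ⇒ sig = [4:]
  {2,6,9,10}:  v_{2} + v_{6} + v_{9} + v_{10} = v_{7}  ⇒ sig = [4:1]
  {4,6,9,10}:  v_{4} + v_{6} + v_{9} + v_{10} = v_{2}  ⇒ sig = [4:1]

Signatures (|P|; sorted positive RHS coefficients), sorted:
    [2:]
    [2:1]
    [2:1]
    [2:1]
    [2:1,1]
    [2:1,1]
    [2:1,1,1]
    [2:1,2]
    [2:1,2]
    [2:1,3]
    [2:1,3]
    [2:2]
    [2:2]
    [3:1]
    [3:1]
    [3:1,3]
    [3:2]
    [4:]
    [4:1]
    [4:1]


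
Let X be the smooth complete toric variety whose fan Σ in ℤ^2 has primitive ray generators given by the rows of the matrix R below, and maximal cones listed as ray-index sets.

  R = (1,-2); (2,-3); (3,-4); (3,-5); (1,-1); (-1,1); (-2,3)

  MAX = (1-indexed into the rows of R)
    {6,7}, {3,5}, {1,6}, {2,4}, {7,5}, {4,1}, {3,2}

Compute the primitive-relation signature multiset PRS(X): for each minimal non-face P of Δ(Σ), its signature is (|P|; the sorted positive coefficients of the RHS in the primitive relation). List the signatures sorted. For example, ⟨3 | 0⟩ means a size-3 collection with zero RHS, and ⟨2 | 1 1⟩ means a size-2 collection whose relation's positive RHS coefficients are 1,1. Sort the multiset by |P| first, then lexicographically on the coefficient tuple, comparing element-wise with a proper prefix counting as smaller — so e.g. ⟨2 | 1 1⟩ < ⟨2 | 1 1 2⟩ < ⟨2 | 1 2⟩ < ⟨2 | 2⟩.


14 collections generate NE(X_Σ); each relation:

  P={2,7}:  v_{2} + v_{7} = 0  →  sig = ⟨2 | 0⟩
  P={5,6}:  v_{5} + v_{6} = 0  →  sig = ⟨2 | 0⟩
  P={1,2}:  v_{1} + v_{2} = v_{4}  →  sig = ⟨2 | 1⟩
  P={1,5}:  v_{1} + v_{5} = v_{2}  →  sig = ⟨2 | 1⟩
  P={1,7}:  v_{1} + v_{7} = v_{6}  →  sig = ⟨2 | 1⟩
  P={2,5}:  v_{2} + v_{5} = v_{3}  →  sig = ⟨2 | 1⟩
  P={2,6}:  v_{2} + v_{6} = v_{1}  →  sig = ⟨2 | 1⟩
  P={3,6}:  v_{3} + v_{6} = v_{2}  →  sig = ⟨2 | 1⟩
  P={3,7}:  v_{3} + v_{7} = v_{5}  →  sig = ⟨2 | 1⟩
  P={4,7}:  v_{4} + v_{7} = v_{1}  →  sig = ⟨2 | 1⟩
  P={1,3}:  v_{1} + v_{3} = 2·v_{2}  →  sig = ⟨2 | 2⟩
  P={4,5}:  v_{4} + v_{5} = 2·v_{2}  →  sig = ⟨2 | 2⟩
  P={4,6}:  v_{4} + v_{6} = 2·v_{1}  →  sig = ⟨2 | 2⟩
  P={3,4}:  v_{3} + v_{4} = 3·v_{2}  →  sig = ⟨2 | 3⟩

Signatures (|P|; sorted positive RHS coefficients), sorted:
{ ⟨2 | 0⟩ ×2,  ⟨2 | 1⟩ ×8,  ⟨2 | 2⟩ ×3,  ⟨2 | 3⟩ }


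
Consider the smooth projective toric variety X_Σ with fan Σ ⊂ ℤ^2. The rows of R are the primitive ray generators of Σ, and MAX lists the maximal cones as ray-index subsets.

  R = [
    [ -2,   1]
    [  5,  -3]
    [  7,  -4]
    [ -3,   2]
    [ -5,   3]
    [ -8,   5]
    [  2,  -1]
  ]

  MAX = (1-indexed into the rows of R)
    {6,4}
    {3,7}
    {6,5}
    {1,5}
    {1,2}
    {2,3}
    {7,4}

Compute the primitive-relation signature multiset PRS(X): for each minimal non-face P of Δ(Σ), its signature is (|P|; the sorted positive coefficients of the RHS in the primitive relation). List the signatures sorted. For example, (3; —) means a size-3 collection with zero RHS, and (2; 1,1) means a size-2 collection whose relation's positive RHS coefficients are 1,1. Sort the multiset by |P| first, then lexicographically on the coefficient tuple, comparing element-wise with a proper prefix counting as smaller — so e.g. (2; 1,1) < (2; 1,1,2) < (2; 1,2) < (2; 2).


Primitive collections (14):

  P = {1,7}:  v_{1} + v_{7} = 0 ; sig = (2; —)
  P = {2,5}:  v_{2} + v_{5} = 0 ; sig = (2; —)
  P = {1,3}:  v_{1} + v_{3} = v_{2} ; sig = (2; 1)
  P = {1,4}:  v_{1} + v_{4} = v_{5} ; sig = (2; 1)
  P = {2,4}:  v_{2} + v_{4} = v_{7} ; sig = (2; 1)
  P = {2,6}:  v_{2} + v_{6} = v_{4} ; sig = (2; 1)
  P = {2,7}:  v_{2} + v_{7} = v_{3} ; sig = (2; 1)
  P = {3,5}:  v_{3} + v_{5} = v_{7} ; sig = (2; 1)
  P = {4,5}:  v_{4} + v_{5} = v_{6} ; sig = (2; 1)
  P = {5,7}:  v_{5} + v_{7} = v_{4} ; sig = (2; 1)
  P = {3,6}:  v_{3} + v_{6} = v_{4} + v_{7} ; sig = (2; 1,1)
  P = {1,6}:  v_{1} + v_{6} = 2·v_{5} ; sig = (2; 2)
  P = {3,4}:  v_{3} + v_{4} = 2·v_{7} ; sig = (2; 2)
  P = {6,7}:  v_{6} + v_{7} = 2·v_{4} ; sig = (2; 2)

Sorted signature multiset PRS(X):
[(2; —), (2; —), (2; 1), (2; 1), (2; 1), (2; 1), (2; 1), (2; 1), (2; 1), (2; 1), (2; 1,1), (2; 2), (2; 2), (2; 2)]


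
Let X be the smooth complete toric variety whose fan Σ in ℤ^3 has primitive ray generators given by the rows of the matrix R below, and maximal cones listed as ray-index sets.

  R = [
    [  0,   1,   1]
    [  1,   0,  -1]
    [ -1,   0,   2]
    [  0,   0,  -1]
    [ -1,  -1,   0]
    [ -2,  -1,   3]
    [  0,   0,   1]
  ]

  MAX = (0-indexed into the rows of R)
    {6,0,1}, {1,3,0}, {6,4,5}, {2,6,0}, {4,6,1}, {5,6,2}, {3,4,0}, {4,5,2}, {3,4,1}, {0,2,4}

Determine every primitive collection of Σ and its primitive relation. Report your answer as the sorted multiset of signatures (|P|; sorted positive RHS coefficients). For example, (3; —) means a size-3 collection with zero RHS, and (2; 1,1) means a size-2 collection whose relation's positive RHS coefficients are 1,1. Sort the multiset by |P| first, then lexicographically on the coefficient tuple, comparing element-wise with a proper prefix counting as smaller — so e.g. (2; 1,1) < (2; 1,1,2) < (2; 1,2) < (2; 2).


Minimal non-faces — 9 found among 7 rays, 10 max cones:

  • {3,6}:  v_{3} + v_{6} = 0  ⇒ sig = (2; —)
  • {1,2}:  v_{1} + v_{2} = v_{6}  ⇒ sig = (2; 1)
  • {2,3}:  v_{2} + v_{3} = v_{0} + v_{4}  ⇒ sig = (2; 1,1)
  • {3,5}:  v_{3} + v_{5} = v_{2} + v_{4}  ⇒ sig = (2; 1,1)
  • {1,5}:  v_{1} + v_{5} = v_{4} + 2·v_{6}  ⇒ sig = (2; 1,2)
  • {0,5}:  v_{0} + v_{5} = 2·v_{2}  ⇒ sig = (2; 2)
  • {0,1,4}:  v_{0} + v_{1} + v_{4} = 0  ⇒ sig = (3; —)
  • {0,4,6}:  v_{0} + v_{4} + v_{6} = v_{2}  ⇒ sig = (3; 1)
  • {2,4,6}:  v_{2} + v_{4} + v_{6} = v_{5}  ⇒ sig = (3; 1)

Sorted signature multiset PRS(X):
    (2; —)
    (2; 1)
    (2; 1,1)
    (2; 1,1)
    (2; 1,2)
    (2; 2)
    (3; —)
    (3; 1)
    (3; 1)


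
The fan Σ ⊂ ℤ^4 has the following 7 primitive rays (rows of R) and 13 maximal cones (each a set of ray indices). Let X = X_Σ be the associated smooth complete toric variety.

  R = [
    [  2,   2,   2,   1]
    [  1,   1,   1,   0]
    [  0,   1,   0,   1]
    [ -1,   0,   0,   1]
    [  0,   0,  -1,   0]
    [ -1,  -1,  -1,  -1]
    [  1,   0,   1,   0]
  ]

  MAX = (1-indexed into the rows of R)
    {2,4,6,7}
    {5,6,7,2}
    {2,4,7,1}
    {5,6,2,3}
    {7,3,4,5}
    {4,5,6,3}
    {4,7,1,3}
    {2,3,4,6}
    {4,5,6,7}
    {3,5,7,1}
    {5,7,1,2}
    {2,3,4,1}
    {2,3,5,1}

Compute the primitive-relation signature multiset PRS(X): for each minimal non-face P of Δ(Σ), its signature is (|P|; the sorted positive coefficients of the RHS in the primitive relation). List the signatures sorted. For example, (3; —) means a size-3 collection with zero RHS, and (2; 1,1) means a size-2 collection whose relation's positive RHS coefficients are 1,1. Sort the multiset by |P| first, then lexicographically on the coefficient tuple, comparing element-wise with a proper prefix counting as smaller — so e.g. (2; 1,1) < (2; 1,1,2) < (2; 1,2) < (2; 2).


|primitive collections| = 5. Relations:

  • {1,6}:  v_{1} + v_{6} = v_{2}  →  sig = (2; 1)
  • {3,6,7}:  v_{3} + v_{6} + v_{7} = 0  →  sig = (3; —)
  • {2,3,7}:  v_{2} + v_{3} + v_{7} = v_{1}  →  sig = (3; 1)
  • {2,4,5}:  v_{2} + v_{4} + v_{5} = v_{3}  →  sig = (3; 1)
  • {1,4,5}:  v_{1} + v_{4} + v_{5} = 2·v_{3} + v_{7}  →  sig = (3; 1,2)

Signatures (|P|; sorted positive RHS coefficients), sorted:
[(2; 1), (3; —), (3; 1), (3; 1), (3; 1,2)]


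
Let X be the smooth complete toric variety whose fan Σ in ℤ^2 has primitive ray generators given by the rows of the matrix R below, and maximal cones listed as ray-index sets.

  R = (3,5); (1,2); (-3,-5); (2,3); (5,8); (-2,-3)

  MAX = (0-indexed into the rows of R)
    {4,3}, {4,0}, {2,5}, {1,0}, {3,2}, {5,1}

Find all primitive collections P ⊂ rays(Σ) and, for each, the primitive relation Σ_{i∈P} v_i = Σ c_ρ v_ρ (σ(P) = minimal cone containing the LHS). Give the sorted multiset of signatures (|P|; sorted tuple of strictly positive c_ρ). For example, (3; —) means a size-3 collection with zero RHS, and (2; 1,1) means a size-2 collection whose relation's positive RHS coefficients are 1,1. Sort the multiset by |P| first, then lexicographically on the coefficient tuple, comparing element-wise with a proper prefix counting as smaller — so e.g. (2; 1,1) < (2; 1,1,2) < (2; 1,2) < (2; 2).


Σ has 9 primitive collections:

  {0,2}:  v_{0} + v_{2} = 0  so sig = (2; —)
  {3,5}:  v_{3} + v_{5} = 0  so sig = (2; —)
  {0,3}:  v_{0} + v_{3} = v_{4}  so sig = (2; 1)
  {0,5}:  v_{0} + v_{5} = v_{1}  so sig = (2; 1)
  {1,2}:  v_{1} + v_{2} = v_{5}  so sig = (2; 1)
  {1,3}:  v_{1} + v_{3} = v_{0}  so sig = (2; 1)
  {2,4}:  v_{2} + v_{4} = v_{3}  so sig = (2; 1)
  {4,5}:  v_{4} + v_{5} = v_{0}  so sig = (2; 1)
  {1,4}:  v_{1} + v_{4} = 2·v_{0}  so sig = (2; 2)

Signatures (|P|; sorted positive RHS coefficients), sorted:
    |P|=2: 9 collections, coeffs (), (), (1), (1), (1), (1), (1), (1), (2)


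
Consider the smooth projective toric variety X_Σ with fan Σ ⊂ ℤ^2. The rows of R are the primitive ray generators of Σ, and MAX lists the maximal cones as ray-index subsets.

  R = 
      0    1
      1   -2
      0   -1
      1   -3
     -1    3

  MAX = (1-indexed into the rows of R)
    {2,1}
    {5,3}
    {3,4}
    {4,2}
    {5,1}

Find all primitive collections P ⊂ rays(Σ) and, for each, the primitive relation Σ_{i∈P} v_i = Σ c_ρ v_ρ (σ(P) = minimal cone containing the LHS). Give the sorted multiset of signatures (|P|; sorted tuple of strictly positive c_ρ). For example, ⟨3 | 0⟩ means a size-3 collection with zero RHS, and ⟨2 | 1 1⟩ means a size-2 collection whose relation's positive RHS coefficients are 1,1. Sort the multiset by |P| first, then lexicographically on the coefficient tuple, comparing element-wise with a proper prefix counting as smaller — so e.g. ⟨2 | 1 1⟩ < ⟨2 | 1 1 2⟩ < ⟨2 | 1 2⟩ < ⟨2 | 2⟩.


Σ has 5 primitive collections:

  P = {1,3}:  v_{1} + v_{3} = 0 ; sig = ⟨2 | 0⟩
  P = {4,5}:  v_{4} + v_{5} = 0 ; sig = ⟨2 | 0⟩
  P = {1,4}:  v_{1} + v_{4} = v_{2} ; sig = ⟨2 | 1⟩
  P = {2,3}:  v_{2} + v_{3} = v_{4} ; sig = ⟨2 | 1⟩
  P = {2,5}:  v_{2} + v_{5} = v_{1} ; sig = ⟨2 | 1⟩

so the primitive-relation signature multiset is
[⟨2 | 0⟩, ⟨2 | 0⟩, ⟨2 | 1⟩, ⟨2 | 1⟩, ⟨2 | 1⟩]
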